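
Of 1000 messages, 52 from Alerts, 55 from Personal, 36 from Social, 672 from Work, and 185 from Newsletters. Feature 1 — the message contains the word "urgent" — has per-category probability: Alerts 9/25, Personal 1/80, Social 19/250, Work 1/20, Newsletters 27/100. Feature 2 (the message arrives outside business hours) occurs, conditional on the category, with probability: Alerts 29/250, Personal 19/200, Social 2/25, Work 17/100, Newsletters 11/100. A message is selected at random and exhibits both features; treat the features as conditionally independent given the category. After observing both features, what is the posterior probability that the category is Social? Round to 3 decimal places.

Compute prior × likelihood for every hypothesis:
  Alerts: 0.052 × 0.36 × 0.116 = 0.00217152
  Personal: 0.055 × 0.0125 × 0.095 = 0.0000653125
  Social: 0.036 × 0.076 × 0.08 = 0.00021888
  Work: 0.672 × 0.05 × 0.17 = 0.005712
  Newsletters: 0.185 × 0.27 × 0.11 = 0.0054945
Sum = 0.0136622125.
P(Social | evidence) = 0.00021888 / 0.0136622125 ≈ 0.016.

0.016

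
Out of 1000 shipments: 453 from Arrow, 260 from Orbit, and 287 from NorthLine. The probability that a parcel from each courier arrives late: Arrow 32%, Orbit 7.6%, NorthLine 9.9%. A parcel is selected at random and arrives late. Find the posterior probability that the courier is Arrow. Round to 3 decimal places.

0.751

Prior × likelihood for each hypothesis:
  Arrow: 0.453 × 0.32 = 0.14496
  Orbit: 0.26 × 0.076 = 0.01976
  NorthLine: 0.287 × 0.099 = 0.028413
Sum = 0.193133.
P(Arrow | evidence) = 0.14496 / 0.193133 ≈ 0.751.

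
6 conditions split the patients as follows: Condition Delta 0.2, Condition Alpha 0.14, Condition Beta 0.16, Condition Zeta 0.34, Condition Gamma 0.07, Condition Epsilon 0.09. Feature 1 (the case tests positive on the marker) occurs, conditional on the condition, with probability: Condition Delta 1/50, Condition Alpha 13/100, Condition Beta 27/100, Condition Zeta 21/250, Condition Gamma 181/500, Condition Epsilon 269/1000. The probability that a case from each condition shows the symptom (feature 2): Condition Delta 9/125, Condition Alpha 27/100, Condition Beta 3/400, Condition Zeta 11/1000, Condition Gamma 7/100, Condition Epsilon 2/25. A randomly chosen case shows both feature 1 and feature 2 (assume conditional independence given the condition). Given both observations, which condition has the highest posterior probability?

Unnormalized posteriors (prior × likelihood):
  Condition Delta: 0.2 × 0.02 × 0.072 = 0.000288
  Condition Alpha: 0.14 × 0.13 × 0.27 = 0.004914
  Condition Beta: 0.16 × 0.27 × 0.0075 = 0.000324
  Condition Zeta: 0.34 × 0.084 × 0.011 = 0.00031416
  Condition Gamma: 0.07 × 0.362 × 0.07 = 0.0017738
  Condition Epsilon: 0.09 × 0.269 × 0.08 = 0.0019368
Normalizing constant = 0.00955076.
Largest term belongs to Condition Alpha, so Condition Alpha is most probable.

Condition Alpha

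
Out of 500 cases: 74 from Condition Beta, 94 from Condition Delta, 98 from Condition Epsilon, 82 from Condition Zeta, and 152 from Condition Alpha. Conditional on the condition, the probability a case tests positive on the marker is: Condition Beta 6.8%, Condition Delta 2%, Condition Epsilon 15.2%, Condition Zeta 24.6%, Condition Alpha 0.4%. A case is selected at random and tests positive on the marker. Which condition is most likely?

Condition Zeta

Unnormalized posteriors (prior × likelihood):
  Condition Beta: 0.148 × 0.068 = 0.010064
  Condition Delta: 0.188 × 0.02 = 0.00376
  Condition Epsilon: 0.196 × 0.152 = 0.029792
  Condition Zeta: 0.164 × 0.246 = 0.040344
  Condition Alpha: 0.304 × 0.004 = 0.001216
Total = 0.085176.
Largest term belongs to Condition Zeta, so Condition Zeta is most probable.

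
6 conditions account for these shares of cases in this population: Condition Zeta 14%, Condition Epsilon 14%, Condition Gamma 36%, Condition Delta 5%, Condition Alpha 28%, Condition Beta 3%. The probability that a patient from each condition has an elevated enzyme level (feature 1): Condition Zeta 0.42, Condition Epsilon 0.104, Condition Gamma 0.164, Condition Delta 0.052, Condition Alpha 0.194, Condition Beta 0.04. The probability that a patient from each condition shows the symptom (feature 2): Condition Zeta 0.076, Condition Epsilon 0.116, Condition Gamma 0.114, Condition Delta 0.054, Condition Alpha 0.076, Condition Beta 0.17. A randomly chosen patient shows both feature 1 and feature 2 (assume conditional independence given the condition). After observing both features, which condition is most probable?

Condition Gamma

By Bayes' rule, posterior ∝ prior × likelihood:
  Condition Zeta: 0.14 × 0.42 × 0.076 = 0.0044688
  Condition Epsilon: 0.14 × 0.104 × 0.116 = 0.00168896
  Condition Gamma: 0.36 × 0.164 × 0.114 = 0.00673056
  Condition Delta: 0.05 × 0.052 × 0.054 = 0.0001404
  Condition Alpha: 0.28 × 0.194 × 0.076 = 0.00412832
  Condition Beta: 0.03 × 0.04 × 0.17 = 0.000204
Sum = 0.01736104.
Largest term belongs to Condition Gamma, so Condition Gamma is most probable.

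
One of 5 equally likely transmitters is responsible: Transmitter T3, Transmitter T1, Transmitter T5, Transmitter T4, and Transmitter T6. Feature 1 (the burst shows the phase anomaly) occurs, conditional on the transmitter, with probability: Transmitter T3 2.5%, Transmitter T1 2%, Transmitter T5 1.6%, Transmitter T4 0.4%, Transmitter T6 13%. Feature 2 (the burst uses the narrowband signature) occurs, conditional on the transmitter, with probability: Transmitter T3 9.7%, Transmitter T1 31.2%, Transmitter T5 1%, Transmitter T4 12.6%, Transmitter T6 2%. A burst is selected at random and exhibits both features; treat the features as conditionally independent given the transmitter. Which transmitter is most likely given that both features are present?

Transmitter T1

With a uniform prior (1/5 each), posterior ∝ likelihood:
  Transmitter T3: 0.025 × 0.097 = 0.002425
  Transmitter T1: 0.02 × 0.312 = 0.00624
  Transmitter T5: 0.016 × 0.01 = 0.00016
  Transmitter T4: 0.004 × 0.126 = 0.000504
  Transmitter T6: 0.13 × 0.02 = 0.0026
Normalizing constant = 0.011929.
Largest term belongs to Transmitter T1, so Transmitter T1 is most probable.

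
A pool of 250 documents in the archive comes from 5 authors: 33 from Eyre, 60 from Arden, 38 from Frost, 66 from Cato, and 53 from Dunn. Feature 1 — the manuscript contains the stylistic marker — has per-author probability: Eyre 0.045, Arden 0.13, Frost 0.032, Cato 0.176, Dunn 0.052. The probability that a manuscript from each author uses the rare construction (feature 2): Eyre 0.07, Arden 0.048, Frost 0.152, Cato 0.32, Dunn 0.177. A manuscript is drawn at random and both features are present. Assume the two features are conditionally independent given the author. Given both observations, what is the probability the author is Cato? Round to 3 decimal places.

By Bayes' rule, posterior ∝ prior × likelihood:
  Eyre: 0.132 × 0.045 × 0.07 = 0.0004158
  Arden: 0.24 × 0.13 × 0.048 = 0.0014976
  Frost: 0.152 × 0.032 × 0.152 = 0.000739328
  Cato: 0.264 × 0.176 × 0.32 = 0.01486848
  Dunn: 0.212 × 0.052 × 0.177 = 0.001951248
Sum = 0.019472456.
P(Cato | evidence) = 0.01486848 / 0.019472456 ≈ 0.764.

0.764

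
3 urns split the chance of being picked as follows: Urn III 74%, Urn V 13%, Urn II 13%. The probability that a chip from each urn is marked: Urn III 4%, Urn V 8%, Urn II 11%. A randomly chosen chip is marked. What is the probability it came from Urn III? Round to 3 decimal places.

0.545

Compute prior × likelihood for every hypothesis:
  Urn III: 0.74 × 0.04 = 0.0296
  Urn V: 0.13 × 0.08 = 0.0104
  Urn II: 0.13 × 0.11 = 0.0143
Total = 0.0543.
P(Urn III | evidence) = 0.0296 / 0.0543 ≈ 0.545.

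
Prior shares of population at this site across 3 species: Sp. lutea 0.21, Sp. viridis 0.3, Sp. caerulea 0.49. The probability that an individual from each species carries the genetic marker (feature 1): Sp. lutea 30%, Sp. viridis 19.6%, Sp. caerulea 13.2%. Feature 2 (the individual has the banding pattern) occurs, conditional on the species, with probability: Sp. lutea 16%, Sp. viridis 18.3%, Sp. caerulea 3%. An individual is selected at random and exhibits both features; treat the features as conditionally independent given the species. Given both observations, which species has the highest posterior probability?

Unnormalized posteriors (prior × likelihood):
  Sp. lutea: 0.21 × 0.3 × 0.16 = 0.01008
  Sp. viridis: 0.3 × 0.196 × 0.183 = 0.0107604
  Sp. caerulea: 0.49 × 0.132 × 0.03 = 0.0019404
Normalizing constant = 0.0227808.
Largest term belongs to Sp. viridis, so Sp. viridis is most probable.

Sp. viridis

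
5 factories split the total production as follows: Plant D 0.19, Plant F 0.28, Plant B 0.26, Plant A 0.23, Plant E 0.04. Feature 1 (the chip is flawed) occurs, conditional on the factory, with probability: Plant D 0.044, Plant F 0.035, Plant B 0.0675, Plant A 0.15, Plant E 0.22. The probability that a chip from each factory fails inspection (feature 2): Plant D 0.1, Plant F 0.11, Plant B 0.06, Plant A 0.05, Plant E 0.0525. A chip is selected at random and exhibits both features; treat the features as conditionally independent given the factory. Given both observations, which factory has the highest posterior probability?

Plant A

Compute prior × likelihood for every hypothesis:
  Plant D: 0.19 × 0.044 × 0.1 = 0.000836
  Plant F: 0.28 × 0.035 × 0.11 = 0.001078
  Plant B: 0.26 × 0.0675 × 0.06 = 0.001053
  Plant A: 0.23 × 0.15 × 0.05 = 0.001725
  Plant E: 0.04 × 0.22 × 0.0525 = 0.000462
Total = 0.005154.
Largest term belongs to Plant A, so Plant A is most probable.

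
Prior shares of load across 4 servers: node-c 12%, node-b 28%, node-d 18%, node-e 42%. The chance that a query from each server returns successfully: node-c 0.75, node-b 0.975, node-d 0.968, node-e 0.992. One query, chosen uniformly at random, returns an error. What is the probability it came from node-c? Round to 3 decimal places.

0.650

Taking complements, P(error | each) = node-c 0.25, node-b 0.025, node-d 0.032, node-e 0.008.
Compute prior × likelihood for every hypothesis:
  node-c: 0.12 × 0.25 = 0.03
  node-b: 0.28 × 0.025 = 0.007
  node-d: 0.18 × 0.032 = 0.00576
  node-e: 0.42 × 0.008 = 0.00336
Sum = 0.04612.
P(node-c | evidence) = 0.03 / 0.04612 ≈ 0.650.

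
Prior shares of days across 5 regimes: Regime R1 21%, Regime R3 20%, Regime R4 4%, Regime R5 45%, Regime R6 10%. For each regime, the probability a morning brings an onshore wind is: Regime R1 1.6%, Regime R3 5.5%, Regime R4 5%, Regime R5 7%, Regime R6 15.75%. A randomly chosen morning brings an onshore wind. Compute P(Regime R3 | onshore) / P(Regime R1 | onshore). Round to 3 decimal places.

Unnormalized posteriors (prior × likelihood):
  Regime R1: 0.21 × 0.016 = 0.00336
  Regime R3: 0.2 × 0.055 = 0.011
  Regime R4: 0.04 × 0.05 = 0.002
  Regime R5: 0.45 × 0.07 = 0.0315
  Regime R6: 0.1 × 0.1575 = 0.01575
Total = 0.06361.
The ratio is 0.011 / 0.00336 (the normalizer cancels) = 3.274.

3.274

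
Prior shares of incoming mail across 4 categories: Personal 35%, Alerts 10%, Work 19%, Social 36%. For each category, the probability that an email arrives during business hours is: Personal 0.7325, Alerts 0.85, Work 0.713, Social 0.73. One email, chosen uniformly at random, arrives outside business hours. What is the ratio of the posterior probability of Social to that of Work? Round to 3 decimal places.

1.783

Taking complements, P(off-hours | each) = Personal 0.2675, Alerts 0.15, Work 0.287, Social 0.27.
Prior × likelihood for each hypothesis:
  Personal: 0.35 × 0.2675 = 0.093625
  Alerts: 0.1 × 0.15 = 0.015
  Work: 0.19 × 0.287 = 0.05453
  Social: 0.36 × 0.27 = 0.0972
Total = 0.260355.
The ratio is 0.0972 / 0.05453 (the normalizer cancels) = 1.783.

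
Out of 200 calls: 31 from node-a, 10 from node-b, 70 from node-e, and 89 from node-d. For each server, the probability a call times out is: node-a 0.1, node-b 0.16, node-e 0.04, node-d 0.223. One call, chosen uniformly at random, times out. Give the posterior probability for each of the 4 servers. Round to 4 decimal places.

By Bayes' rule, posterior ∝ prior × likelihood:
  node-a: 0.155 × 0.1 = 0.0155
  node-b: 0.05 × 0.16 = 0.008
  node-e: 0.35 × 0.04 = 0.014
  node-d: 0.445 × 0.223 = 0.099235
Sum = 0.136735.
P(node-a | timeout) = 0.0155/0.136735 ≈ 0.1134
P(node-b | timeout) = 0.008/0.136735 ≈ 0.0585
P(node-e | timeout) = 0.014/0.136735 ≈ 0.1024
P(node-d | timeout) = 0.099235/0.136735 ≈ 0.7257
(Check: 0.1134+0.0585+0.1024+0.7257 = 1.0000.)

node-a 0.1134, node-b 0.0585, node-e 0.1024, node-d 0.7257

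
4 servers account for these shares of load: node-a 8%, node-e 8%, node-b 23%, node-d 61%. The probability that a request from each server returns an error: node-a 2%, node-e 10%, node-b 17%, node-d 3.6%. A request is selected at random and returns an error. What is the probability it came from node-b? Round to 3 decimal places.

0.553

Prior × likelihood for each hypothesis:
  node-a: 0.08 × 0.02 = 0.0016
  node-e: 0.08 × 0.1 = 0.008
  node-b: 0.23 × 0.17 = 0.0391
  node-d: 0.61 × 0.036 = 0.02196
Total = 0.07066.
P(node-b | evidence) = 0.0391 / 0.07066 ≈ 0.553.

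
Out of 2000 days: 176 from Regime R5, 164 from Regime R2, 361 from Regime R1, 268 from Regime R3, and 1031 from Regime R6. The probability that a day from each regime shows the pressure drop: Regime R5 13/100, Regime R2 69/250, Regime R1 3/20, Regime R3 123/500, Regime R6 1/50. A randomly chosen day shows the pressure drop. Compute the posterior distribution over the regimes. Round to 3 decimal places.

Regime R5 0.110, Regime R2 0.217, Regime R1 0.259, Regime R3 0.316, Regime R6 0.099

Prior × likelihood for each hypothesis:
  Regime R5: 0.088 × 0.13 = 0.01144
  Regime R2: 0.082 × 0.276 = 0.022632
  Regime R1: 0.1805 × 0.15 = 0.027075
  Regime R3: 0.134 × 0.246 = 0.032964
  Regime R6: 0.5155 × 0.02 = 0.01031
Total = 0.104421.
P(Regime R5 | drop) = 0.01144/0.104421 ≈ 0.110
P(Regime R2 | drop) = 0.022632/0.104421 ≈ 0.217
P(Regime R1 | drop) = 0.027075/0.104421 ≈ 0.259
P(Regime R3 | drop) = 0.032964/0.104421 ≈ 0.316
P(Regime R6 | drop) = 0.01031/0.104421 ≈ 0.099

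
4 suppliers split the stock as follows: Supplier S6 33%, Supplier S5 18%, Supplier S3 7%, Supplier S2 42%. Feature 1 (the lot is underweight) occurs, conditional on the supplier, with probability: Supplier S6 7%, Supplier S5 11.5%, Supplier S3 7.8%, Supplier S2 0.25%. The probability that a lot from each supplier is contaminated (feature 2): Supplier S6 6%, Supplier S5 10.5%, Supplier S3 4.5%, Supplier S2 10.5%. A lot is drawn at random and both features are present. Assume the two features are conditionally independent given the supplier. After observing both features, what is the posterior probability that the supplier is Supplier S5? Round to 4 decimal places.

Prior × likelihood for each hypothesis:
  Supplier S6: 0.33 × 0.07 × 0.06 = 0.001386
  Supplier S5: 0.18 × 0.115 × 0.105 = 0.0021735
  Supplier S3: 0.07 × 0.078 × 0.045 = 0.0002457
  Supplier S2: 0.42 × 0.0025 × 0.105 = 0.00011025
Total = 0.00391545.
P(Supplier S5 | evidence) = 0.0021735 / 0.00391545 ≈ 0.5551.

0.5551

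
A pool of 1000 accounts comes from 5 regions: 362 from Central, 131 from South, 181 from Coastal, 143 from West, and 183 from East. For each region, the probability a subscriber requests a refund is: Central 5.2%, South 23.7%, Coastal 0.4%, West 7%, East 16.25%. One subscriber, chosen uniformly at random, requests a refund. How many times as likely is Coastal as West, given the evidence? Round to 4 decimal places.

Compute prior × likelihood for every hypothesis:
  Central: 0.362 × 0.052 = 0.018824
  South: 0.131 × 0.237 = 0.031047
  Coastal: 0.181 × 0.004 = 0.000724
  West: 0.143 × 0.07 = 0.01001
  East: 0.183 × 0.1625 = 0.0297375
Sum = 0.0903425.
The ratio is 0.000724 / 0.01001 (the normalizer cancels) = 0.0723.

0.0723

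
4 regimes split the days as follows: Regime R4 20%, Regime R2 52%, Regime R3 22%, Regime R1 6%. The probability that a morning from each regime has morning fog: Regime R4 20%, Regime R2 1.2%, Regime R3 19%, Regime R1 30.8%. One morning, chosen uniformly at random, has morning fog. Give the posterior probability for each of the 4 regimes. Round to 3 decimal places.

Regime R4 0.376, Regime R2 0.059, Regime R3 0.392, Regime R1 0.173

Prior × likelihood for each hypothesis:
  Regime R4: 0.2 × 0.2 = 0.04
  Regime R2: 0.52 × 0.012 = 0.00624
  Regime R3: 0.22 × 0.19 = 0.0418
  Regime R1: 0.06 × 0.308 = 0.01848
Total = 0.10652.
P(Regime R4 | fog) = 0.04/0.10652 ≈ 0.376
P(Regime R2 | fog) = 0.00624/0.10652 ≈ 0.059
P(Regime R3 | fog) = 0.0418/0.10652 ≈ 0.392
P(Regime R1 | fog) = 0.01848/0.10652 ≈ 0.173
(Check: 0.376+0.059+0.392+0.173 = 1.000.)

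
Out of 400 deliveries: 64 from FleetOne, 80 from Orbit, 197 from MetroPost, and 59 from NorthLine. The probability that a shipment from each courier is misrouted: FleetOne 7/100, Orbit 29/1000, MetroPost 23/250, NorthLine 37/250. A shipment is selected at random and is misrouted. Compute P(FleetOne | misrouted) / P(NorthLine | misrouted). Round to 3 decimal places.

By Bayes' rule, posterior ∝ prior × likelihood:
  FleetOne: 0.16 × 0.07 = 0.0112
  Orbit: 0.2 × 0.029 = 0.0058
  MetroPost: 0.4925 × 0.092 = 0.04531
  NorthLine: 0.1475 × 0.148 = 0.02183
Total = 0.08414.
The ratio is 0.0112 / 0.02183 (the normalizer cancels) = 0.513.

0.513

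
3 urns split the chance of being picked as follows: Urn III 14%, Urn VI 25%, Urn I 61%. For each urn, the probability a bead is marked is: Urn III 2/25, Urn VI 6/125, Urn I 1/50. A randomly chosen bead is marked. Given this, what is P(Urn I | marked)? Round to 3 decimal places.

Compute prior × likelihood for every hypothesis:
  Urn III: 0.14 × 0.08 = 0.0112
  Urn VI: 0.25 × 0.048 = 0.012
  Urn I: 0.61 × 0.02 = 0.0122
Normalizing constant = 0.0354.
P(Urn I | evidence) = 0.0122 / 0.0354 ≈ 0.345.

0.345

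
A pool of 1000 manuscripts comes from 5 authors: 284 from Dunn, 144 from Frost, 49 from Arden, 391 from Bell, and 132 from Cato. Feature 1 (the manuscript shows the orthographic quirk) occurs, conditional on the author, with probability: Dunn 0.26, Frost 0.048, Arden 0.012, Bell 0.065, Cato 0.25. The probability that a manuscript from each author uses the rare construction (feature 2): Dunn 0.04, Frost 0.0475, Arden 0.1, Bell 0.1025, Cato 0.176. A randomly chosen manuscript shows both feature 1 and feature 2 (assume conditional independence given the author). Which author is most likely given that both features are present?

Compute prior × likelihood for every hypothesis:
  Dunn: 0.284 × 0.26 × 0.04 = 0.0029536
  Frost: 0.144 × 0.048 × 0.0475 = 0.00032832
  Arden: 0.049 × 0.012 × 0.1 = 0.0000588
  Bell: 0.391 × 0.065 × 0.1025 = 0.0026050375
  Cato: 0.132 × 0.25 × 0.176 = 0.005808
Sum = 0.0117537575.
Largest term belongs to Cato, so Cato is most probable.

Cato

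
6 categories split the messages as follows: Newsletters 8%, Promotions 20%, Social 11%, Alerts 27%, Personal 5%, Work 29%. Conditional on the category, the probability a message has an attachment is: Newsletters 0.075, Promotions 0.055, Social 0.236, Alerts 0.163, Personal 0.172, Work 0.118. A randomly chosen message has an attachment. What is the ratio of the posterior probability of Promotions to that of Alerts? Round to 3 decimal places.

Prior × likelihood for each hypothesis:
  Newsletters: 0.08 × 0.075 = 0.006
  Promotions: 0.2 × 0.055 = 0.011
  Social: 0.11 × 0.236 = 0.02596
  Alerts: 0.27 × 0.163 = 0.04401
  Personal: 0.05 × 0.172 = 0.0086
  Work: 0.29 × 0.118 = 0.03422
Normalizing constant = 0.12979.
The ratio is 0.011 / 0.04401 (the normalizer cancels) = 0.250.

0.250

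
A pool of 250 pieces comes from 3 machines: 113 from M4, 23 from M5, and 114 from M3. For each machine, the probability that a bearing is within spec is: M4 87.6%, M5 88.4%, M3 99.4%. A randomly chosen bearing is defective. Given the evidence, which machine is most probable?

M4

Taking complements, P(defective | each) = M4 0.124, M5 0.116, M3 0.006.
By Bayes' rule, posterior ∝ prior × likelihood:
  M4: 0.452 × 0.124 = 0.056048
  M5: 0.092 × 0.116 = 0.010672
  M3: 0.456 × 0.006 = 0.002736
Normalizing constant = 0.069456.
Largest term belongs to M4, so M4 is most probable.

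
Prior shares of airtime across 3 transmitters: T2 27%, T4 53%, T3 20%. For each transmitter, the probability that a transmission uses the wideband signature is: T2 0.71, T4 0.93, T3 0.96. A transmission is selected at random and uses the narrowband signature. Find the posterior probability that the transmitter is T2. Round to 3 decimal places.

Taking complements, P(narrowband | each) = T2 0.29, T4 0.07, T3 0.04.
Unnormalized posteriors (prior × likelihood):
  T2: 0.27 × 0.29 = 0.0783
  T4: 0.53 × 0.07 = 0.0371
  T3: 0.2 × 0.04 = 0.008
Sum = 0.1234.
P(T2 | evidence) = 0.0783 / 0.1234 ≈ 0.635.

0.635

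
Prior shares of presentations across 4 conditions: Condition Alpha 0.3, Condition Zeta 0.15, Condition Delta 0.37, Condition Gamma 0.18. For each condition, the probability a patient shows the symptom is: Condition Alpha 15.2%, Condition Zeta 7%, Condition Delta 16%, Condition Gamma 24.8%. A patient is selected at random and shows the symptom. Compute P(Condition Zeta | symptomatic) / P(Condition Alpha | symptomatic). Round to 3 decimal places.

0.230

By Bayes' rule, posterior ∝ prior × likelihood:
  Condition Alpha: 0.3 × 0.152 = 0.0456
  Condition Zeta: 0.15 × 0.07 = 0.0105
  Condition Delta: 0.37 × 0.16 = 0.0592
  Condition Gamma: 0.18 × 0.248 = 0.04464
Normalizing constant = 0.15994.
The ratio is 0.0105 / 0.0456 (the normalizer cancels) = 0.230.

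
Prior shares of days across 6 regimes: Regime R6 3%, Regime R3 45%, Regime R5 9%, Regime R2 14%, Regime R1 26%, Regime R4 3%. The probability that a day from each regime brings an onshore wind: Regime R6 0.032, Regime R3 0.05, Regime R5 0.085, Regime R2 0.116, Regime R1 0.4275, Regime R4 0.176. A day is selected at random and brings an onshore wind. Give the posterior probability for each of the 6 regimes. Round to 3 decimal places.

Regime R6 0.006, Regime R3 0.137, Regime R5 0.047, Regime R2 0.099, Regime R1 0.679, Regime R4 0.032

Compute prior × likelihood for every hypothesis:
  Regime R6: 0.03 × 0.032 = 0.00096
  Regime R3: 0.45 × 0.05 = 0.0225
  Regime R5: 0.09 × 0.085 = 0.00765
  Regime R2: 0.14 × 0.116 = 0.01624
  Regime R1: 0.26 × 0.4275 = 0.11115
  Regime R4: 0.03 × 0.176 = 0.00528
Total = 0.16378.
P(Regime R6 | onshore) = 0.00096/0.16378 ≈ 0.006
P(Regime R3 | onshore) = 0.0225/0.16378 ≈ 0.137
P(Regime R5 | onshore) = 0.00765/0.16378 ≈ 0.047
P(Regime R2 | onshore) = 0.01624/0.16378 ≈ 0.099
P(Regime R1 | onshore) = 0.11115/0.16378 ≈ 0.679
P(Regime R4 | onshore) = 0.00528/0.16378 ≈ 0.032
(Check: 0.006+0.137+0.047+0.099+0.679+0.032 = 1.000.)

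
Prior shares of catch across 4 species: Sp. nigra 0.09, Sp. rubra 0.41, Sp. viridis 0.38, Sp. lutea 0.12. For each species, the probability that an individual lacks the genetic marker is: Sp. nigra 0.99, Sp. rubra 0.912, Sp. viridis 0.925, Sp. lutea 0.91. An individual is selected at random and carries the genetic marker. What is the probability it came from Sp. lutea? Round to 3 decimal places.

0.142

Taking complements, P(marker | each) = Sp. nigra 0.01, Sp. rubra 0.088, Sp. viridis 0.075, Sp. lutea 0.09.
Unnormalized posteriors (prior × likelihood):
  Sp. nigra: 0.09 × 0.01 = 0.0009
  Sp. rubra: 0.41 × 0.088 = 0.03608
  Sp. viridis: 0.38 × 0.075 = 0.0285
  Sp. lutea: 0.12 × 0.09 = 0.0108
Sum = 0.07628.
P(Sp. lutea | evidence) = 0.0108 / 0.07628 ≈ 0.142.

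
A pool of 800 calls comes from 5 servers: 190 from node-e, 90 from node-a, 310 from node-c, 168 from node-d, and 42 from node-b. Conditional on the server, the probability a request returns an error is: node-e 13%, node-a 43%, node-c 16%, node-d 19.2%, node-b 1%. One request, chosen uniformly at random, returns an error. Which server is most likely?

Unnormalized posteriors (prior × likelihood):
  node-e: 0.2375 × 0.13 = 0.030875
  node-a: 0.1125 × 0.43 = 0.048375
  node-c: 0.3875 × 0.16 = 0.062
  node-d: 0.21 × 0.192 = 0.04032
  node-b: 0.0525 × 0.01 = 0.000525
Normalizing constant = 0.182095.
Largest term belongs to node-c, so node-c is most probable.

node-c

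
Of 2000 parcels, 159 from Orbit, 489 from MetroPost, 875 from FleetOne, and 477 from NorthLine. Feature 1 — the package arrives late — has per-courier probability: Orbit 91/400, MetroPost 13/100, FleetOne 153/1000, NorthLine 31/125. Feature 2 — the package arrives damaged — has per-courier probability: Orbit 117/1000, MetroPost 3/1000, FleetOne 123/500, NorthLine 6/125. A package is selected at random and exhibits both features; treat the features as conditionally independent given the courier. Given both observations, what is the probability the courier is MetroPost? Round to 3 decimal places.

0.004

By Bayes' rule, posterior ∝ prior × likelihood:
  Orbit: 0.0795 × 0.2275 × 0.117 = 0.00211609125
  MetroPost: 0.2445 × 0.13 × 0.003 = 0.000095355
  FleetOne: 0.4375 × 0.153 × 0.246 = 0.016466625
  NorthLine: 0.2385 × 0.248 × 0.048 = 0.002839104
Sum = 0.02151717525.
P(MetroPost | evidence) = 0.000095355 / 0.02151717525 ≈ 0.004.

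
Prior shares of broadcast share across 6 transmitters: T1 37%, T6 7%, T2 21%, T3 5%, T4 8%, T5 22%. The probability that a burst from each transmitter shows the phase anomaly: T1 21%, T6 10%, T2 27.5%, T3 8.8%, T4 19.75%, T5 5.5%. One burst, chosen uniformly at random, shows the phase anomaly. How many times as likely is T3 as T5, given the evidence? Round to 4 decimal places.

By Bayes' rule, posterior ∝ prior × likelihood:
  T1: 0.37 × 0.21 = 0.0777
  T6: 0.07 × 0.1 = 0.007
  T2: 0.21 × 0.275 = 0.05775
  T3: 0.05 × 0.088 = 0.0044
  T4: 0.08 × 0.1975 = 0.0158
  T5: 0.22 × 0.055 = 0.0121
Normalizing constant = 0.17475.
The ratio is 0.0044 / 0.0121 (the normalizer cancels) = 0.3636.

0.3636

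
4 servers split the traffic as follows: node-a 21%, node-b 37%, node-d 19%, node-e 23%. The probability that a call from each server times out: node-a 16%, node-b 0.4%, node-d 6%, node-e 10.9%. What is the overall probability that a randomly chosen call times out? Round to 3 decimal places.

Prior × likelihood for each hypothesis:
  node-a: 0.21 × 0.16 = 0.0336
  node-b: 0.37 × 0.004 = 0.00148
  node-d: 0.19 × 0.06 = 0.0114
  node-e: 0.23 × 0.109 = 0.02507
P(timeout) = 0.0336 + 0.00148 + 0.0114 + 0.02507 = 0.07155 → 0.072.

0.072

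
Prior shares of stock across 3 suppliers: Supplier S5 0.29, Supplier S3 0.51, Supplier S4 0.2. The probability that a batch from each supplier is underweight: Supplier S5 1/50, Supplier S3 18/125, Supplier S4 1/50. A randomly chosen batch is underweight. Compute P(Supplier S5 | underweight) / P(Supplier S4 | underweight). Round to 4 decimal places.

1.4500

By Bayes' rule, posterior ∝ prior × likelihood:
  Supplier S5: 0.29 × 0.02 = 0.0058
  Supplier S3: 0.51 × 0.144 = 0.07344
  Supplier S4: 0.2 × 0.02 = 0.004
Total = 0.08324.
The ratio is 0.0058 / 0.004 (the normalizer cancels) = 1.4500.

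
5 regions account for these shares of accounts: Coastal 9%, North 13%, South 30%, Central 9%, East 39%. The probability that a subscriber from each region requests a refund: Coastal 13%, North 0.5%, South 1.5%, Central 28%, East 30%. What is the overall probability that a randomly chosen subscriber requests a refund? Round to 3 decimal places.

0.159

Compute prior × likelihood for every hypothesis:
  Coastal: 0.09 × 0.13 = 0.0117
  North: 0.13 × 0.005 = 0.00065
  South: 0.3 × 0.015 = 0.0045
  Central: 0.09 × 0.28 = 0.0252
  East: 0.39 × 0.3 = 0.117
P(refund) = 0.0117 + 0.00065 + 0.0045 + 0.0252 + 0.117 = 0.15905 → 0.159.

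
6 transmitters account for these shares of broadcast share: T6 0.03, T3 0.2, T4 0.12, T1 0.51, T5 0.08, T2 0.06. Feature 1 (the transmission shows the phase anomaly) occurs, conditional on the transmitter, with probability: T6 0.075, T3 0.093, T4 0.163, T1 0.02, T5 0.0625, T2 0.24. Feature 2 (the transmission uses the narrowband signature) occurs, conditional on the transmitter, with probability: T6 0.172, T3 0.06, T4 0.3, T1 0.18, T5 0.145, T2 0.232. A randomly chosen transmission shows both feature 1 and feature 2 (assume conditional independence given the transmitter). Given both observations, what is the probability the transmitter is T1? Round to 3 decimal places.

0.138

By Bayes' rule, posterior ∝ prior × likelihood:
  T6: 0.03 × 0.075 × 0.172 = 0.000387
  T3: 0.2 × 0.093 × 0.06 = 0.001116
  T4: 0.12 × 0.163 × 0.3 = 0.005868
  T1: 0.51 × 0.02 × 0.18 = 0.001836
  T5: 0.08 × 0.0625 × 0.145 = 0.000725
  T2: 0.06 × 0.24 × 0.232 = 0.0033408
Total = 0.0132728.
P(T1 | evidence) = 0.001836 / 0.0132728 ≈ 0.138.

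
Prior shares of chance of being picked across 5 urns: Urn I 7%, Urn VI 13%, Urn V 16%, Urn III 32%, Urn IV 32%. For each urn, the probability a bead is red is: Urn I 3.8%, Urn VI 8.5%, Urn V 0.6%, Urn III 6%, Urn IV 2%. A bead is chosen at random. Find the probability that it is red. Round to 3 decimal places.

Compute prior × likelihood for every hypothesis:
  Urn I: 0.07 × 0.038 = 0.00266
  Urn VI: 0.13 × 0.085 = 0.01105
  Urn V: 0.16 × 0.006 = 0.00096
  Urn III: 0.32 × 0.06 = 0.0192
  Urn IV: 0.32 × 0.02 = 0.0064
P(red) = 0.00266 + 0.01105 + 0.00096 + 0.0192 + 0.0064 = 0.04027 → 0.040.

0.040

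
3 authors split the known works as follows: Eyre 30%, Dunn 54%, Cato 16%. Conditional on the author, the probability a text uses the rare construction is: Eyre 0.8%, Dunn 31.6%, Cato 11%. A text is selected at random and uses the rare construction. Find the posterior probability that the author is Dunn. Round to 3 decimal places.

0.895

Unnormalized posteriors (prior × likelihood):
  Eyre: 0.3 × 0.008 = 0.0024
  Dunn: 0.54 × 0.316 = 0.17064
  Cato: 0.16 × 0.11 = 0.0176
Sum = 0.19064.
P(Dunn | evidence) = 0.17064 / 0.19064 ≈ 0.895.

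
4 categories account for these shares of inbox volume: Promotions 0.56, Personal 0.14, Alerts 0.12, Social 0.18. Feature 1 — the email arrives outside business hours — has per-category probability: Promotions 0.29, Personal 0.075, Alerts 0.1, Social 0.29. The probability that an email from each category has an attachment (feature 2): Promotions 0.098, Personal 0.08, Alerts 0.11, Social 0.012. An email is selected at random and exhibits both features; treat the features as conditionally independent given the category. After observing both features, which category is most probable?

Promotions

Unnormalized posteriors (prior × likelihood):
  Promotions: 0.56 × 0.29 × 0.098 = 0.0159152
  Personal: 0.14 × 0.075 × 0.08 = 0.00084
  Alerts: 0.12 × 0.1 × 0.11 = 0.00132
  Social: 0.18 × 0.29 × 0.012 = 0.0006264
Normalizing constant = 0.0187016.
Largest term belongs to Promotions, so Promotions is most probable.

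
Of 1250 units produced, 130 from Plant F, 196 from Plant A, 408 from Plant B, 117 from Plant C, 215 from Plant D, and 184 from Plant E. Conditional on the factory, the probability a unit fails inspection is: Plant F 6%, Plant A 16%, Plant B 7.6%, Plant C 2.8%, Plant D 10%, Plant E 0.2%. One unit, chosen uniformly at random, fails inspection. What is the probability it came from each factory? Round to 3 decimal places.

Plant F 0.082, Plant A 0.329, Plant B 0.325, Plant C 0.034, Plant D 0.226, Plant E 0.004

By Bayes' rule, posterior ∝ prior × likelihood:
  Plant F: 0.104 × 0.06 = 0.00624
  Plant A: 0.1568 × 0.16 = 0.025088
  Plant B: 0.3264 × 0.076 = 0.0248064
  Plant C: 0.0936 × 0.028 = 0.0026208
  Plant D: 0.172 × 0.1 = 0.0172
  Plant E: 0.1472 × 0.002 = 0.0002944
Total = 0.0762496.
P(Plant F | nonconforming) = 0.00624/0.0762496 ≈ 0.082
P(Plant A | nonconforming) = 0.025088/0.0762496 ≈ 0.329
P(Plant B | nonconforming) = 0.0248064/0.0762496 ≈ 0.325
P(Plant C | nonconforming) = 0.0026208/0.0762496 ≈ 0.034
P(Plant D | nonconforming) = 0.0172/0.0762496 ≈ 0.226
P(Plant E | nonconforming) = 0.0002944/0.0762496 ≈ 0.004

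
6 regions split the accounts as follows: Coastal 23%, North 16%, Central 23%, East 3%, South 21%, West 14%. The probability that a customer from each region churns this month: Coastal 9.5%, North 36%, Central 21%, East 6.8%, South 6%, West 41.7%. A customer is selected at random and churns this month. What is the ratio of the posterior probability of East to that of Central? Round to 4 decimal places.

0.0422

Compute prior × likelihood for every hypothesis:
  Coastal: 0.23 × 0.095 = 0.02185
  North: 0.16 × 0.36 = 0.0576
  Central: 0.23 × 0.21 = 0.0483
  East: 0.03 × 0.068 = 0.00204
  South: 0.21 × 0.06 = 0.0126
  West: 0.14 × 0.417 = 0.05838
Normalizing constant = 0.20077.
The ratio is 0.00204 / 0.0483 (the normalizer cancels) = 0.0422.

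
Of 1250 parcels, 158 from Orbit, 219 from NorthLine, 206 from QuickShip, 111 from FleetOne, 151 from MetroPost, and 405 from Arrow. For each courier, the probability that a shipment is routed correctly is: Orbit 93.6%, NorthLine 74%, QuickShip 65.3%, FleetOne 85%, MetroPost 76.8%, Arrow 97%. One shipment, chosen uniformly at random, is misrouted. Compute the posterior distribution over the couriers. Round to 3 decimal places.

Orbit 0.050, NorthLine 0.281, QuickShip 0.353, FleetOne 0.082, MetroPost 0.173, Arrow 0.060

Taking complements, P(misrouted | each) = Orbit 0.064, NorthLine 0.26, QuickShip 0.347, FleetOne 0.15, MetroPost 0.232, Arrow 0.03.
By Bayes' rule, posterior ∝ prior × likelihood:
  Orbit: 0.1264 × 0.064 = 0.0080896
  NorthLine: 0.1752 × 0.26 = 0.045552
  QuickShip: 0.1648 × 0.347 = 0.0571856
  FleetOne: 0.0888 × 0.15 = 0.01332
  MetroPost: 0.1208 × 0.232 = 0.0280256
  Arrow: 0.324 × 0.03 = 0.00972
Total = 0.1618928.
P(Orbit | misrouted) = 0.0080896/0.1618928 ≈ 0.050
P(NorthLine | misrouted) = 0.045552/0.1618928 ≈ 0.281
P(QuickShip | misrouted) = 0.0571856/0.1618928 ≈ 0.353
P(FleetOne | misrouted) = 0.01332/0.1618928 ≈ 0.082
P(MetroPost | misrouted) = 0.0280256/0.1618928 ≈ 0.173
P(Arrow | misrouted) = 0.00972/0.1618928 ≈ 0.060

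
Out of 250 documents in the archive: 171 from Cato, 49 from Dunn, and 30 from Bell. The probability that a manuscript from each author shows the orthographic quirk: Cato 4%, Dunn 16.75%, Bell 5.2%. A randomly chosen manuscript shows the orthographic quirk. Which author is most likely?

Dunn

By Bayes' rule, posterior ∝ prior × likelihood:
  Cato: 0.684 × 0.04 = 0.02736
  Dunn: 0.196 × 0.1675 = 0.03283
  Bell: 0.12 × 0.052 = 0.00624
Total = 0.06643.
Largest term belongs to Dunn, so Dunn is most probable.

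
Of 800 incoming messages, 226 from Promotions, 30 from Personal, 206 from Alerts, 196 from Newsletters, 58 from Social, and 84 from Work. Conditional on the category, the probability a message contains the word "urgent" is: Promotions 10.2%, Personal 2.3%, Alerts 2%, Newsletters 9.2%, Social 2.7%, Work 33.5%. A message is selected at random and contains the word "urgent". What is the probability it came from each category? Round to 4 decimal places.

Prior × likelihood for each hypothesis:
  Promotions: 0.2825 × 0.102 = 0.028815
  Personal: 0.0375 × 0.023 = 0.0008625
  Alerts: 0.2575 × 0.02 = 0.00515
  Newsletters: 0.245 × 0.092 = 0.02254
  Social: 0.0725 × 0.027 = 0.0019575
  Work: 0.105 × 0.335 = 0.035175
Sum = 0.0945.
P(Promotions | urgent-flag) = 0.028815/0.0945 ≈ 0.3049
P(Personal | urgent-flag) = 0.0008625/0.0945 ≈ 0.0091
P(Alerts | urgent-flag) = 0.00515/0.0945 ≈ 0.0545
P(Newsletters | urgent-flag) = 0.02254/0.0945 ≈ 0.2385
P(Social | urgent-flag) = 0.0019575/0.0945 ≈ 0.0207
P(Work | urgent-flag) = 0.035175/0.0945 ≈ 0.3722

Promotions 0.3049, Personal 0.0091, Alerts 0.0545, Newsletters 0.2385, Social 0.0207, Work 0.3722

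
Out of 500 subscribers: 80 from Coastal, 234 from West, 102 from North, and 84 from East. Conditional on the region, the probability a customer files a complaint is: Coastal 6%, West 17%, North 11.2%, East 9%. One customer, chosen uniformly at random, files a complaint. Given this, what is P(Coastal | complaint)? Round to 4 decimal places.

Compute prior × likelihood for every hypothesis:
  Coastal: 0.16 × 0.06 = 0.0096
  West: 0.468 × 0.17 = 0.07956
  North: 0.204 × 0.112 = 0.022848
  East: 0.168 × 0.09 = 0.01512
Sum = 0.127128.
P(Coastal | evidence) = 0.0096 / 0.127128 ≈ 0.0755.

0.0755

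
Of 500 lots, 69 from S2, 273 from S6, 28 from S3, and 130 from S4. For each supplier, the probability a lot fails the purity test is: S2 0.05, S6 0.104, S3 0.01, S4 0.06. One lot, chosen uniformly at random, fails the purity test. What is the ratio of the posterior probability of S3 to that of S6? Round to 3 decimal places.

0.010

Prior × likelihood for each hypothesis:
  S2: 0.138 × 0.05 = 0.0069
  S6: 0.546 × 0.104 = 0.056784
  S3: 0.056 × 0.01 = 0.00056
  S4: 0.26 × 0.06 = 0.0156
Total = 0.079844.
The ratio is 0.00056 / 0.056784 (the normalizer cancels) = 0.010.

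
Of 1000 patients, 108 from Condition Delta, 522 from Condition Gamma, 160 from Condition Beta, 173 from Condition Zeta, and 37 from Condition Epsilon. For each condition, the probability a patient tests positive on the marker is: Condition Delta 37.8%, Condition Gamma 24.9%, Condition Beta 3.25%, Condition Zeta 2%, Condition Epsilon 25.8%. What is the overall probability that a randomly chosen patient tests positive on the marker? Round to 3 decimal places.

Compute prior × likelihood for every hypothesis:
  Condition Delta: 0.108 × 0.378 = 0.040824
  Condition Gamma: 0.522 × 0.249 = 0.129978
  Condition Beta: 0.16 × 0.0325 = 0.0052
  Condition Zeta: 0.173 × 0.02 = 0.00346
  Condition Epsilon: 0.037 × 0.258 = 0.009546
P(marker-positive) = 0.040824 + 0.129978 + 0.0052 + 0.00346 + 0.009546 = 0.189008 → 0.189.

0.189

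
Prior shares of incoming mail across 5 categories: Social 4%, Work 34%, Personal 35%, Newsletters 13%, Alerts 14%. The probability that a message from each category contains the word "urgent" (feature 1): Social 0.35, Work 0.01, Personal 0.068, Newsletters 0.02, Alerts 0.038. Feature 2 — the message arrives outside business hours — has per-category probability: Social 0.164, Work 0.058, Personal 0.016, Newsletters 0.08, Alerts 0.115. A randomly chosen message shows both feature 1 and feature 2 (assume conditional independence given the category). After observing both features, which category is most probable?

Social

By Bayes' rule, posterior ∝ prior × likelihood:
  Social: 0.04 × 0.35 × 0.164 = 0.002296
  Work: 0.34 × 0.01 × 0.058 = 0.0001972
  Personal: 0.35 × 0.068 × 0.016 = 0.0003808
  Newsletters: 0.13 × 0.02 × 0.08 = 0.000208
  Alerts: 0.14 × 0.038 × 0.115 = 0.0006118
Total = 0.0036938.
Largest term belongs to Social, so Social is most probable.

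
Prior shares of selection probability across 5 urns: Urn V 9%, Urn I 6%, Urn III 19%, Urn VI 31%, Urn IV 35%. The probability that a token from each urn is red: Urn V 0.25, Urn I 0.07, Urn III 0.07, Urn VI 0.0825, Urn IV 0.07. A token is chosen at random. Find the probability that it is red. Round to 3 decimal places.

0.090

Unnormalized posteriors (prior × likelihood):
  Urn V: 0.09 × 0.25 = 0.0225
  Urn I: 0.06 × 0.07 = 0.0042
  Urn III: 0.19 × 0.07 = 0.0133
  Urn VI: 0.31 × 0.0825 = 0.025575
  Urn IV: 0.35 × 0.07 = 0.0245
P(red) = 0.0225 + 0.0042 + 0.0133 + 0.025575 + 0.0245 = 0.090075 → 0.090.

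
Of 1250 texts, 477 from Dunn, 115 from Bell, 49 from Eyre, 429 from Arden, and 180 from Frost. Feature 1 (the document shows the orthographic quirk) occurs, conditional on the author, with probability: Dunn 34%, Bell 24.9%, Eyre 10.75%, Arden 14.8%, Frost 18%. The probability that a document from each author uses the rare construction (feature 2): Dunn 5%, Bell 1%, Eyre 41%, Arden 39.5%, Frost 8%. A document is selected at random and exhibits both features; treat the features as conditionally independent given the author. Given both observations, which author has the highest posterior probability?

By Bayes' rule, posterior ∝ prior × likelihood:
  Dunn: 0.3816 × 0.34 × 0.05 = 0.0064872
  Bell: 0.092 × 0.249 × 0.01 = 0.00022908
  Eyre: 0.0392 × 0.1075 × 0.41 = 0.00172774
  Arden: 0.3432 × 0.148 × 0.395 = 0.020063472
  Frost: 0.144 × 0.18 × 0.08 = 0.0020736
Sum = 0.030581092.
Largest term belongs to Arden, so Arden is most probable.

Arden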